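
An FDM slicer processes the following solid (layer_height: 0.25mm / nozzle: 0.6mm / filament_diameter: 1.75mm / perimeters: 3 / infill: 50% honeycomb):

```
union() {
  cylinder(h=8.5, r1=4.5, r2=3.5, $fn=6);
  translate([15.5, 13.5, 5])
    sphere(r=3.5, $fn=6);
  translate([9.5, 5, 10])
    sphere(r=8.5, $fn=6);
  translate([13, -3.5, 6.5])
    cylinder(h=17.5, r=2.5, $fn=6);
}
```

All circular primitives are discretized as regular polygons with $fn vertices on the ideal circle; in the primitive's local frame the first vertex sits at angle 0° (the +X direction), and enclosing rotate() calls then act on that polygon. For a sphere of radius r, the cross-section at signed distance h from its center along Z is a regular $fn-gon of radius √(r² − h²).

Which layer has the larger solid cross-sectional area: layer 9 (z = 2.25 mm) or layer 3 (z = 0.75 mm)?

Layer 9 (z = 2.25): the cone: at t=0.265 of its height the radius interpolates to r₁+(r₂−r₁)t = 4.235, giving a regular 6-gon of that circumradius (area = (6/2)·4.235²·sin(360°/6) = 46.60 mm²); the r=3.5 sphere at (15.5, 13.5) slices to a regular 6-gon of circumradius 2.165 (√(r²−h²) with h=2.75 from center) (area = (6/2)·2.165²·sin(360°/6) = 12.18 mm²); the sphere at (9.5, 5): section is a regular 6-gon, circumradius = √(r²−h²) = √(8.5²−7.75²) = 3.491 (area = (6/2)·3.491²·sin(360°/6) = 31.66 mm²); the cylinder at (13, -3.5) is not intersected at this z (z outside [6.5, 24]); Merging all regions: the 3 present regions are separate (no shared area or edge), so areas and boundary lengths simply add and each stays a separate island — area = 90.45 mm². So its area = 90.45 mm². Layer 3 (z = 0.75): the cone: at t=0.088 of its height the radius interpolates to r₁+(r₂−r₁)t = 4.412, giving a regular 6-gon of that circumradius (area = (6/2)·4.412²·sin(360°/6) = 50.57 mm²); the sphere at (15.5, 13.5) does not reach this height (|z−center|=4.250 > r=3.5); the sphere at (9.5, 5) is absent (|z−center|=9.250 > r=8.5); the cylinder at (13, -3.5) is not intersected at this z (z outside [6.5, 24]); Merging all regions: only the cone is present, so the union is just that shape — area = 50.57 mm². So its area = 50.57 mm². Layer 9 is larger (90.45 vs 50.57 mm²).

layer 9 (z = 2.25 mm)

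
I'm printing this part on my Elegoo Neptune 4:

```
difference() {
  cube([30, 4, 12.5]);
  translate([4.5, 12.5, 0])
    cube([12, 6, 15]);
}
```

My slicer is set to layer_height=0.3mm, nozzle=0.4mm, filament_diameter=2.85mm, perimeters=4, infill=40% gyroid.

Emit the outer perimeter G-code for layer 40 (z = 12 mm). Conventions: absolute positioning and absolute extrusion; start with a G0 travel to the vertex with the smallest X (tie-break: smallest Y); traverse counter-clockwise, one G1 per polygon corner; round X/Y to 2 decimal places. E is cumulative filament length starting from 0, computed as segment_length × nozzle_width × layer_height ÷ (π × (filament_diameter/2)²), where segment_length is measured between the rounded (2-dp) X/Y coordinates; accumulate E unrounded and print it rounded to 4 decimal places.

G0 X0.00 Y0.00 Z12.00
G1 X30.00 Y0.00 E0.5643
G1 X30.00 Y4.00 E0.6396
G1 X0.00 Y4.00 E1.2039
G1 X0.00 Y0.00 E1.2791

At z = 12 mm: the cube (footprint 30×4) is included at this height; the cube at (4.5, 12.5) is present — its section is the full 12×6 rectangle; Subtracting the remaining from the first: starting from the 30×4 cube, the 12×6 cube at (4.5, 12.5) misses the remaining region (no effect) — 1 connected region. The outline is a single polygon with 4 vertices. Extrusion per mm of travel: 0.4 × 0.3 / (π × 1.425²) = 0.018811. Accumulating E over each segment gives final E = 1.2791.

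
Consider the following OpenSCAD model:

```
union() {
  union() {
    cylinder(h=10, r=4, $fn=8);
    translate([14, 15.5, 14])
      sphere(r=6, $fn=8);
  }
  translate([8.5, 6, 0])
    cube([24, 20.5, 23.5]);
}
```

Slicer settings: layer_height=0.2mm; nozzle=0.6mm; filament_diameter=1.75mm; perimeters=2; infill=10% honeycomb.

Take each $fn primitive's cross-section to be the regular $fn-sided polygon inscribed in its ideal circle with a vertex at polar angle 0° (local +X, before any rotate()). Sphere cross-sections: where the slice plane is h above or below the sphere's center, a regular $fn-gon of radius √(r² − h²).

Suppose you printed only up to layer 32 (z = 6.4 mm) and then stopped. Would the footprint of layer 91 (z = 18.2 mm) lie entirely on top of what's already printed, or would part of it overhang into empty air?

entirely on top

Compare the two slices. At z = 6.4: the cylinder: section is a regular 8-gon, circumradius r=4 (area = (8/2)·4.000²·sin(360°/8) = 45.25 mm²); the sphere at (14, 15.5) does not reach this height (|z−center|=7.600 > r=6); Taking the union: only the r=4 cylinder is present, so the union is just that shape — area = 45.25 mm²; the cube at (8.5, 6) (footprint 24×20.5) is included at this height (area 492.00 mm²); Taking the union: the 2 present regions are separate (no shared area or edge), so areas and boundary lengths simply add and each stays a separate island — area = 537.25 mm². At z = 18.2: the cylinder does not reach this height (z outside [0, 10]); the sphere at (14, 15.5): section is a regular 8-gon, circumradius = √(r²−h²) = √(6²−4.2²) = 4.285 (area = (8/2)·4.285²·sin(360°/8) = 51.93 mm²); Combining (union): only the r=6 sphere at (14, 15.5) is present, so the union is just that shape — area = 51.93 mm²; the cube at (8.5, 6) is present — its section is the full 24×20.5 rectangle (area 492.00 mm²); Taking the union: the result so far lies entirely inside the 24×20.5 cube at (8.5, 6), so the union is just the 24×20.5 cube at (8.5, 6) — area = 492.00 mm². Checking containment: the cross-section at z = 18.2 is a subset of the cross-section at z = 6.4.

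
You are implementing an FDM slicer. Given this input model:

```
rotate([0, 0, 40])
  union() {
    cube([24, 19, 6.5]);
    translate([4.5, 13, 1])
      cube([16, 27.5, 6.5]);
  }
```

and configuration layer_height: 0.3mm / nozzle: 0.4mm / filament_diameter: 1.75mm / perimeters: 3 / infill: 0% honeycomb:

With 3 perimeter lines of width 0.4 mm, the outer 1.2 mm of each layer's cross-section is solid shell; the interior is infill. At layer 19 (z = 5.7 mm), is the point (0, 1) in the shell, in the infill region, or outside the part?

At z = 5.7 mm: the 24×19 cube contributes its full rectangle; the cube at (4.5, 13) (footprint 16×27.5) is included at this height; Merging all regions: the regions partially overlap (shared area 96.00 mm²), so overlapping operands fuse into one piece — 1 connected region; (rotated 40° about Z; rotation is an isometry so areas/perimeters/island counts are preserved). Overall, the cross-section is a single solid region. Undo the 40° rotation: the query point maps to (0.643, 0.766) in the un-rotated model frame. The nearest boundary edge runs (0.00, 0.00)→(0.00, 19.00); distance from the point to it = 0.64 mm. The point is inside the cross-section, 0.64 mm from the nearest boundary — within the 1.2 mm shell band (3 × 0.4).

shell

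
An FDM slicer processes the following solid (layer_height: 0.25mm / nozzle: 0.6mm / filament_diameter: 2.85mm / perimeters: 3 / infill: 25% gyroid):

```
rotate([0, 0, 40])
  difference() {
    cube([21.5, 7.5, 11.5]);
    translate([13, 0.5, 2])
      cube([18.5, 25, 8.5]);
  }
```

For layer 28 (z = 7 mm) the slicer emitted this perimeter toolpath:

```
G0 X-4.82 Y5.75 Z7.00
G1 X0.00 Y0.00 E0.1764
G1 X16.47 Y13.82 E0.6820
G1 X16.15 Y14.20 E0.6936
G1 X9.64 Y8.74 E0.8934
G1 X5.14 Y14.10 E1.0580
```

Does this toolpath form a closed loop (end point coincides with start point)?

Start point (G0): (-4.82, 5.75). End point (last G1): the path does not return to the start — open.

no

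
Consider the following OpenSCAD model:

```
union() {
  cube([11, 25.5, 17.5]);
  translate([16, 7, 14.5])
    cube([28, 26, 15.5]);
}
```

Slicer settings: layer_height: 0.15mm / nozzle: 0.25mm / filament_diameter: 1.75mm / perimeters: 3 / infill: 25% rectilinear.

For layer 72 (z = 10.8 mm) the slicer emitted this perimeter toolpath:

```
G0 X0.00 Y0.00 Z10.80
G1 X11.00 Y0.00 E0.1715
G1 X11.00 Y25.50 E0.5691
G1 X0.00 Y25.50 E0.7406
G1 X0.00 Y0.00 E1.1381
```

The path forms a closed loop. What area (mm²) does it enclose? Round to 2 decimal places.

Apply the shoelace formula to the sequence of (X, Y) vertices; enclosed area = 280.50 mm².

280.50 mm²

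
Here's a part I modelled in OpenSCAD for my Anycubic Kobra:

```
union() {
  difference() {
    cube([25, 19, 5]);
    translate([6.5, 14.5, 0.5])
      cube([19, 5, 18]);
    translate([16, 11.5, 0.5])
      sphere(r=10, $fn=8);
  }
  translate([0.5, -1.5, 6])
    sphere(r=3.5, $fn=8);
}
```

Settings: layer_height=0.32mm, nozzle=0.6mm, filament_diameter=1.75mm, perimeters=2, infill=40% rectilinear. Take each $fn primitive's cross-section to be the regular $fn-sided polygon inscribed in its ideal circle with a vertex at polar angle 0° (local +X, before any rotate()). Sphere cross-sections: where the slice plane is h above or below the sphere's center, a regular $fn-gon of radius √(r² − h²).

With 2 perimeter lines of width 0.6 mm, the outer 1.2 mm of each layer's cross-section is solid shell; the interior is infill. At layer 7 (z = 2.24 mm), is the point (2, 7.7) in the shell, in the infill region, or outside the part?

At z = 2.24 mm: the cube is present — its section is the full 25×19 rectangle; the cube at (6.5, 14.5) is present — its section is the full 19×5 rectangle; the r=10 sphere at (16, 11.5) slices to a regular 8-gon of circumradius 9.847 (√(r²−h²) with h=1.74 from center); Taking the first minus the rest: starting from the 25×19 cube, the 19×5 cube at (6.5, 14.5) partially overlaps it — only the 83.25 mm² overlap (of its 95.00 mm²) is removed, clipping the outline; the r=10 sphere at (16, 11.5) partially overlaps it — only the 190.76 mm² overlap (of its 274.28 mm²) is removed, clipping the outline — 2 connected regions; the sphere at (0.5, -1.5) does not reach this height (|z−center|=3.760 > r=3.5); Combining (union): only that combined region is present, so the union is just that shape — 2 connected regions. Overall, the cross-section has 2 separate islands. The nearest boundary edge runs (0.00, 0.00)→(0.00, 19.00); distance from the point to it = 2.00 mm. (Shell/infill is judged within the island containing the point — the largest one.) The point is inside the cross-section and 2.00 mm from the nearest boundary — more than the 1.2 mm shell width (2 × 0.6), so it's in the infill interior.

infill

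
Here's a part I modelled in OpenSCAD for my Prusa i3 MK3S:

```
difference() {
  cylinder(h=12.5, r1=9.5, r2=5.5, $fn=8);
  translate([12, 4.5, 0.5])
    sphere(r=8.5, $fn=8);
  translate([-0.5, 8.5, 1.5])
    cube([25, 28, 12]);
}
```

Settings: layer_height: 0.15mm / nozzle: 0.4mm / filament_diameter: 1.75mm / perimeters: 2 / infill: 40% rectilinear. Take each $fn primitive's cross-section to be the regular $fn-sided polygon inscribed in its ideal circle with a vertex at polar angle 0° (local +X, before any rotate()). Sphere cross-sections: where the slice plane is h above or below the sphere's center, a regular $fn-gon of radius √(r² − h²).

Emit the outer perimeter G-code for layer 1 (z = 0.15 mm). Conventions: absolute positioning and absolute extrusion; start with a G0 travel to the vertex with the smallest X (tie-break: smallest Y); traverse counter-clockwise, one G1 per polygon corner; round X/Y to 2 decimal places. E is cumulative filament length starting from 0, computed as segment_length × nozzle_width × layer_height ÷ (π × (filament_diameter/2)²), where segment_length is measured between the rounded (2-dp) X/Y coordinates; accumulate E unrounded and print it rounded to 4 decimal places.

G0 X-9.45 Y0.00 Z0.15
G1 X-6.68 Y-6.68 E0.1804
G1 X0.00 Y-9.45 E0.3608
G1 X6.68 Y-6.68 E0.5412
G1 X8.41 Y-2.51 E0.6538
G1 X5.99 Y-1.51 E0.7191
G1 X3.51 Y4.50 E0.8813
G1 X4.74 Y7.49 E0.9619
G1 X0.00 Y9.45 E1.0899
G1 X-6.68 Y6.68 E1.2703
G1 X-9.45 Y0.00 E1.4507

At z = 0.15 mm: the cone (r1=9.5→r2=5.5) has section circumradius 9.452 here — a regular 8-gon; the r=8.5 sphere at (12, 4.5) slices to a regular 8-gon of circumradius 8.493 (√(r²−h²) with h=0.35 from center); the cube at (-0.5, 8.5) is absent (z outside [1.5, 13.5]); Subtracting the remaining from the first: starting from the cone, the r=8.5 sphere at (12, 4.5) partially overlaps it — only the 32.84 mm² overlap (of its 204.01 mm²) is removed, clipping the outline — 1 connected region. The outline is a single polygon with 10 vertices. Extrusion per mm of travel: 0.4 × 0.15 / (π × 0.875²) = 0.024945. Accumulating E over each segment gives final E = 1.4507.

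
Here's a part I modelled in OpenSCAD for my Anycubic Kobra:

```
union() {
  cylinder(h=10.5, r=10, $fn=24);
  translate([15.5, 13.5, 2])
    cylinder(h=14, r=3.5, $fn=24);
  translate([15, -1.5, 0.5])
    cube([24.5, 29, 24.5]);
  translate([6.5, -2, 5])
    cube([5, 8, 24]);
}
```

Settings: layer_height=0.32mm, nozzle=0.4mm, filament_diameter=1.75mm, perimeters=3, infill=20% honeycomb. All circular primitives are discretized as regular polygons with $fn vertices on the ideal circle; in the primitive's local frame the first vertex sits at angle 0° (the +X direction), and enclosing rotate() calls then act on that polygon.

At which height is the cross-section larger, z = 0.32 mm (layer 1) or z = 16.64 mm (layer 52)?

layer 52 (z = 16.64 mm)

Layer 1 (z = 0.32): the r=10 cylinder contributes a regular 24-gon of circumradius 10 (area = (24/2)·10.000²·sin(360°/24) = 310.58 mm²); the cylinder at (15.5, 13.5) is absent (z outside [2, 16]); the cube at (15, -1.5) does not reach this height (z outside [0.5, 25]); the cube at (6.5, -2) does not reach this height (z outside [5, 29]); Merging all regions: only the r=10 cylinder is present, so the union is just that shape — area = 310.58 mm². So its area = 310.58 mm². Layer 52 (z = 16.64): the cylinder is absent (z outside [0, 10.5]); the cylinder at (15.5, 13.5) is absent (z outside [2, 16]); the 24.5×29 cube at (15, -1.5) contributes its full rectangle (area 710.50 mm²); the cube at (6.5, -2) (footprint 5×8) is included at this height (area 40.00 mm²); Combining (union): the 2 present regions are separate (no shared area or edge), so areas and boundary lengths simply add and each stays a separate island — area = 750.50 mm². So its area = 750.50 mm². Layer 52 is larger (750.50 vs 310.58 mm²).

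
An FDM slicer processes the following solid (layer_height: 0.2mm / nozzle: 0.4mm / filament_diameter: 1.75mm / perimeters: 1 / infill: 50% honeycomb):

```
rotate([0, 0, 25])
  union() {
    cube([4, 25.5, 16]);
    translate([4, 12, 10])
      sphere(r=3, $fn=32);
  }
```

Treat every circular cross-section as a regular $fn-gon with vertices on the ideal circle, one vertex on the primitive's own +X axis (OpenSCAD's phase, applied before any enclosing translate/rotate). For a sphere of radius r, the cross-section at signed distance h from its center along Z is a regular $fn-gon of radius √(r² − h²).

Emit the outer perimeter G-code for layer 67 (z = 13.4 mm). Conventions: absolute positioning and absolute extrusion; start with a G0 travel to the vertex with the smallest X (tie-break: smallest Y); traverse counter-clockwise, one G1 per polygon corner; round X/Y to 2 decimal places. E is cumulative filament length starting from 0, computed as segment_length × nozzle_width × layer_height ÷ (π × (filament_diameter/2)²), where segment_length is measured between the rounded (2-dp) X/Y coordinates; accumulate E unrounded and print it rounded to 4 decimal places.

At z = 13.4 mm: the 4×25.5 cube contributes its full rectangle; the sphere at (4, 12) is not intersected at this z (|z−center|=3.400 > r=3); Taking the union: only the 4×25.5 cube is present, so the union is just that shape — 1 connected region; (rotated 25° about Z; rotation is an isometry so areas/perimeters/island counts are preserved). The outline is a single polygon with 4 vertices. Extrusion per mm of travel: 0.4 × 0.2 / (π × 0.875²) = 0.033260. Accumulating E over each segment gives final E = 1.9627.

G0 X-10.78 Y23.11 Z13.40
G1 X0.00 Y0.00 E0.8482
G1 X3.63 Y1.69 E0.9813
G1 X-7.15 Y24.80 E1.8295
G1 X-10.78 Y23.11 E1.9627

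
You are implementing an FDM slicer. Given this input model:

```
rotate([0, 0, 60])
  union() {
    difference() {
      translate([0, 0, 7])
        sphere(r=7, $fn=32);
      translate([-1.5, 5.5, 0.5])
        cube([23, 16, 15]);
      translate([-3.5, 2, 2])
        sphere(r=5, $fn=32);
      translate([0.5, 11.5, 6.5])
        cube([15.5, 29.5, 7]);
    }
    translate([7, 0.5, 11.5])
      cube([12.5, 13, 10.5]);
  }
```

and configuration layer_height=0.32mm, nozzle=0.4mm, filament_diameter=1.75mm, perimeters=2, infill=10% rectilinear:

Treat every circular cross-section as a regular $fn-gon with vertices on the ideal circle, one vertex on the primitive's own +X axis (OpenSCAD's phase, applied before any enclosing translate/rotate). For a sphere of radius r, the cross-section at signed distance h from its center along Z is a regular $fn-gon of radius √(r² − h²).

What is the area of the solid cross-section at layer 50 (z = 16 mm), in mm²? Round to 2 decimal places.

At z = 16 mm: the sphere does not reach this height (|z−center|=9.000 > r=7); the cube at (-1.5, 5.5) does not reach this height (z outside [0.5, 15.5]); the sphere at (-3.5, 2) is not intersected at this z (|z−center|=14.000 > r=5); the cube at (0.5, 11.5) is not intersected at this z (z outside [6.5, 13.5]); After the difference (first − rest): the first operand is absent here, so nothing remains; the 12.5×13 cube at (7, 0.5) contributes its full rectangle (area 162.50 mm²); Combining (union): only the 12.5×13 cube at (7, 0.5) is present, so the union is just that shape — area = 162.50 mm²; (rotated 60° about Z; rotation is an isometry so areas/perimeters/island counts are preserved). Overall, the cross-section is a single solid region. Net area = 162.50 mm².

162.50 mm²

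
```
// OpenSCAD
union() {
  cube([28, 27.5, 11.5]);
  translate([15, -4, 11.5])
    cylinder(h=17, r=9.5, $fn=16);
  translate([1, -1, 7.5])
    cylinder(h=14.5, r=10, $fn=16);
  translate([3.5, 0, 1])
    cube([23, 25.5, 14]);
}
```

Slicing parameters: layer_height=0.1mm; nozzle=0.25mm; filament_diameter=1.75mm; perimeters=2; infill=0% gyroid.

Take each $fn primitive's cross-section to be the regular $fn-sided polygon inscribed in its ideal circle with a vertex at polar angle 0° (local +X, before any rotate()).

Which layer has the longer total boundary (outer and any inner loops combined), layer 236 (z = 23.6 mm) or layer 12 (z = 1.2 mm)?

Layer 236 (z = 23.6): the cube is not intersected at this z (z outside [0, 11.5]); the r=9.5 cylinder at (15, -4) contributes a regular 16-gon of circumradius 9.5 (perimeter = 2·16·9.500·sin(180°/16) = 59.31 mm); the cylinder at (1, -1) is absent (z outside [7.5, 22]); the cube at (3.5, 0) does not reach this height (z outside [1, 15]); Combining (union): only the r=9.5 cylinder at (15, -4) is present, so the union is just that shape — boundary = 59.31 mm. So its perimeter = 59.31 mm. Layer 12 (z = 1.2): the 28×27.5 cube contributes its full rectangle (perimeter 111.00 mm); the cylinder at (15, -4) does not reach this height (z outside [11.5, 28.5]); the cylinder at (1, -1) is not intersected at this z (z outside [7.5, 22]); the cube at (3.5, 0) (footprint 23×25.5) is included at this height (perimeter 97.00 mm); Taking the union: the 23×25.5 cube at (3.5, 0) lies entirely inside the 28×27.5 cube, so the union is just the 28×27.5 cube — boundary = 111.00 mm. So its perimeter = 111.00 mm. Layer 12 is larger (111.00 vs 59.31 mm).

layer 12 (z = 1.2 mm)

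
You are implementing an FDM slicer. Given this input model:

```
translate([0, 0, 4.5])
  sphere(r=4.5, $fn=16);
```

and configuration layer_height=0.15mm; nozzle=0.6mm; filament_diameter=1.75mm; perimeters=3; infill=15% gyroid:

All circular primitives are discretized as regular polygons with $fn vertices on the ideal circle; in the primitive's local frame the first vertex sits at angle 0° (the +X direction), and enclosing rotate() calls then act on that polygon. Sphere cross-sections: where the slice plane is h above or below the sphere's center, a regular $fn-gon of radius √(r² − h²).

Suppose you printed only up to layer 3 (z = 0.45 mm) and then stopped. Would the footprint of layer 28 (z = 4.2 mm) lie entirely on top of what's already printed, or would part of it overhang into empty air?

part overhangs

Compare the two slices. At z = 0.45: the r=4.5 sphere slices to a regular 16-gon of circumradius 1.962 (√(r²−h²) with h=4.05 from center) (area = (16/2)·1.962²·sin(360°/16) = 11.78 mm²). At z = 4.2: the r=4.5 sphere slices to a regular 16-gon of circumradius 4.490 (√(r²−h²) with h=0.3 from center) (area = (16/2)·4.490²·sin(360°/16) = 61.72 mm²). Checking containment: at z = 4.2 the cross-section extends beyond the z = 0.45 cross-section by about 49.94 mm².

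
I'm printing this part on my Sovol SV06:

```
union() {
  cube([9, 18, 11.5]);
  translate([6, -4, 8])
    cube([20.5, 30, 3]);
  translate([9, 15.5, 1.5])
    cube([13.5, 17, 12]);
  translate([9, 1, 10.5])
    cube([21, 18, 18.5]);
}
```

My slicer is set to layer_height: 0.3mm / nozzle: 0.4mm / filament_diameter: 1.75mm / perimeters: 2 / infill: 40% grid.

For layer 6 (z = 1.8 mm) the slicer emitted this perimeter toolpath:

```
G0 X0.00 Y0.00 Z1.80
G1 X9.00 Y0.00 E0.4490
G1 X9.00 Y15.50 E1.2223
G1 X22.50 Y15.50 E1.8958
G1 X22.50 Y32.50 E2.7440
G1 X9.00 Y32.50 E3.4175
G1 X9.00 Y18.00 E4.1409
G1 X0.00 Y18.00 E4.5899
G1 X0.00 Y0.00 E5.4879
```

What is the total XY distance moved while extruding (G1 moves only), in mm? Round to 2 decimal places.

110.00 mm

Sum the Euclidean lengths of each G1 segment: total = 110.00 mm.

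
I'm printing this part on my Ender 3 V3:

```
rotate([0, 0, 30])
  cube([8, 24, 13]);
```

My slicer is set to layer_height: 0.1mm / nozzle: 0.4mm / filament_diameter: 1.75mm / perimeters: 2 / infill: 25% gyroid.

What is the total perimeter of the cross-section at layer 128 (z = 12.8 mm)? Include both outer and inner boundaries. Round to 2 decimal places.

At z = 12.8 mm: the 8×24 cube contributes its full rectangle (perimeter 64.00 mm); (rotated 30° about Z; rotation is an isometry so areas/perimeters/island counts are preserved). Overall, the cross-section is a single solid region. Total boundary length (outer) = 64.00 mm.

64.00 mm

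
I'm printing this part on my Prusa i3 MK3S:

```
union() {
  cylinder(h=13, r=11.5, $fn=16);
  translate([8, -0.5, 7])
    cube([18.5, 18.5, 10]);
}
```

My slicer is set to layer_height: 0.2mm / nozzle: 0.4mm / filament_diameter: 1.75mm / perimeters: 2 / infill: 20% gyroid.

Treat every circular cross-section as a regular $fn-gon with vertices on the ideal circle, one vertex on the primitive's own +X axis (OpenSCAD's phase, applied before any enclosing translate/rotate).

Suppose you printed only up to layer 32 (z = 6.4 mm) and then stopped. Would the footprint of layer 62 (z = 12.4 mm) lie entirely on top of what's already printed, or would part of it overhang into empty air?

Compare the two slices. At z = 6.4: the r=11.5 cylinder contributes a regular 16-gon of circumradius 11.5 (area = (16/2)·11.500²·sin(360°/16) = 404.88 mm²); the cube at (8, -0.5) is absent (z outside [7, 17]); Merging all regions: only the r=11.5 cylinder is present, so the union is just that shape — area = 404.88 mm². At z = 12.4: the cylinder: section is a regular 16-gon, circumradius r=11.5 (area = (16/2)·11.500²·sin(360°/16) = 404.88 mm²); the cube at (8, -0.5) (footprint 18.5×18.5) is included at this height (area 342.25 mm²); Combining (union): the regions partially overlap — summed areas 747.13 mm² minus the doubly-counted overlap 20.35 mm² gives 726.78 mm² — area = 726.78 mm². Checking containment: at z = 12.4 the cross-section extends beyond the z = 6.4 cross-section by about 321.90 mm².

part overhangs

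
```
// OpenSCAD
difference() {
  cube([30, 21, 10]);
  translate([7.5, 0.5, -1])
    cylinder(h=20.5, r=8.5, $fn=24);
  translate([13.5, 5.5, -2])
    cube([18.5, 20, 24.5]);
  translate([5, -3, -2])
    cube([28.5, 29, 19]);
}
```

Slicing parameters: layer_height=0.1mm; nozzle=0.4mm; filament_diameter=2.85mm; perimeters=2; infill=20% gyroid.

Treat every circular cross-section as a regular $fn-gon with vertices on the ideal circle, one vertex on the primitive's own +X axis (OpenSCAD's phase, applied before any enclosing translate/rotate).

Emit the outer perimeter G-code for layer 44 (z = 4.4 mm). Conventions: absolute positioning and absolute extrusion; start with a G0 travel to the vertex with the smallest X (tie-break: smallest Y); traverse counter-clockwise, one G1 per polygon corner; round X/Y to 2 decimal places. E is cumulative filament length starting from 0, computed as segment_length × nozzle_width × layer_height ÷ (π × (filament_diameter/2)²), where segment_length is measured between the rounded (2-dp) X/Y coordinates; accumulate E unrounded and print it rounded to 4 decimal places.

At z = 4.4 mm: the 30×21 cube contributes its full rectangle; the r=8.5 cylinder at (7.5, 0.5) contributes a regular 24-gon of circumradius 8.5; the 18.5×20 cube at (13.5, 5.5) contributes its full rectangle; the cube at (5, -3) is present — its section is the full 28.5×29 rectangle; Subtracting the remaining from the first: starting from the 30×21 cube, the r=8.5 cylinder at (7.5, 0.5) partially overlaps it — only the 117.69 mm² overlap (of its 224.40 mm²) is removed, clipping the outline; the 18.5×20 cube at (13.5, 5.5) partially overlaps it — only the 255.35 mm² overlap (of its 370.00 mm²) is removed, clipping the outline; the 28.5×29 cube at (5, -3) partially overlaps it — only the 187.24 mm² overlap (of its 826.50 mm²) is removed, clipping the outline — 1 connected region. The outline is a single polygon with 7 vertices. Extrusion per mm of travel: 0.4 × 0.1 / (π × 1.425²) = 0.006270. Accumulating E over each segment gives final E = 0.2552.

G0 X0.00 Y4.41 Z4.40
G1 X0.14 Y4.75 E0.0023
G1 X1.49 Y6.51 E0.0162
G1 X3.25 Y7.86 E0.0301
G1 X5.00 Y8.59 E0.0420
G1 X5.00 Y21.00 E0.1198
G1 X0.00 Y21.00 E0.1512
G1 X0.00 Y4.41 E0.2552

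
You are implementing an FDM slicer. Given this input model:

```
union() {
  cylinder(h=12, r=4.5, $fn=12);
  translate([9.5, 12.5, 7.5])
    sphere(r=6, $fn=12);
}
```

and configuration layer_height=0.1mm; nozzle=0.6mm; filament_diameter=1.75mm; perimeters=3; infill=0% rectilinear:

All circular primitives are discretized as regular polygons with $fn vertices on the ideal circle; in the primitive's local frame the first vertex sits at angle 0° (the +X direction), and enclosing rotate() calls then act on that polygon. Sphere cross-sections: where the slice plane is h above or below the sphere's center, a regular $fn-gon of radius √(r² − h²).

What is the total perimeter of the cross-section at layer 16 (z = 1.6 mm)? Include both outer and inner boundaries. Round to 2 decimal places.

At z = 1.6 mm: the r=4.5 cylinder gives a regular 12-gon of circumradius 4.5 (constant along its height) (perimeter = 2·12·4.500·sin(180°/12) = 27.95 mm); the sphere at (9.5, 12.5): section is a regular 12-gon, circumradius = √(r²−h²) = √(6²−5.9²) = 1.091 (perimeter = 2·12·1.091·sin(180°/12) = 6.78 mm); Combining (union): the 2 present regions are separate (no shared area or edge), so areas and boundary lengths simply add and each stays a separate island — boundary = 34.73 mm. Overall, the cross-section has 2 separate islands. Total boundary length (outer) = 34.73 mm.

34.73 mm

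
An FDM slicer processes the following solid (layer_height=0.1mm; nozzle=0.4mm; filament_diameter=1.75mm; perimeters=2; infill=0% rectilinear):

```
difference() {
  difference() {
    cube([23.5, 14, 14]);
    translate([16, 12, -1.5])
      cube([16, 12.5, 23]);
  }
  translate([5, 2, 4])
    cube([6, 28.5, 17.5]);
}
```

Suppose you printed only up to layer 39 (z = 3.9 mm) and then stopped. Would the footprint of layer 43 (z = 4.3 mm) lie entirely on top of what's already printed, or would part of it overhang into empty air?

entirely on top

Compare the two slices. At z = 3.9: the cube (footprint 23.5×14) is included at this height (area 329.00 mm²); the 16×12.5 cube at (16, 12) contributes its full rectangle (area 200.00 mm²); After the difference (first − rest): starting from the 23.5×14 cube (329.00 mm²), the 16×12.5 cube at (16, 12) partially overlaps it — only the 15.00 mm² overlap (of its 200.00 mm²) is removed, clipping the outline — area = 314.00 mm²; the cube at (5, 2) is not intersected at this z (z outside [4, 21.5]); Subtracting the remaining from the first: none of the subtracted shapes is present at this height, so that combined region is unchanged — area = 314.00 mm². At z = 4.3: the cube (footprint 23.5×14) is included at this height (area 329.00 mm²); the 16×12.5 cube at (16, 12) contributes its full rectangle (area 200.00 mm²); Subtracting the remaining from the first: starting from the 23.5×14 cube (329.00 mm²), the 16×12.5 cube at (16, 12) partially overlaps it — only the 15.00 mm² overlap (of its 200.00 mm²) is removed, clipping the outline — area = 314.00 mm²; the cube at (5, 2) (footprint 6×28.5) is included at this height (area 171.00 mm²); After the difference (first − rest): starting from that combined region (314.00 mm²), the 6×28.5 cube at (5, 2) partially overlaps it — only the 72.00 mm² overlap (of its 171.00 mm²) is removed, clipping the outline — area = 242.00 mm². Checking containment: the cross-section at z = 4.3 is a subset of the cross-section at z = 3.9.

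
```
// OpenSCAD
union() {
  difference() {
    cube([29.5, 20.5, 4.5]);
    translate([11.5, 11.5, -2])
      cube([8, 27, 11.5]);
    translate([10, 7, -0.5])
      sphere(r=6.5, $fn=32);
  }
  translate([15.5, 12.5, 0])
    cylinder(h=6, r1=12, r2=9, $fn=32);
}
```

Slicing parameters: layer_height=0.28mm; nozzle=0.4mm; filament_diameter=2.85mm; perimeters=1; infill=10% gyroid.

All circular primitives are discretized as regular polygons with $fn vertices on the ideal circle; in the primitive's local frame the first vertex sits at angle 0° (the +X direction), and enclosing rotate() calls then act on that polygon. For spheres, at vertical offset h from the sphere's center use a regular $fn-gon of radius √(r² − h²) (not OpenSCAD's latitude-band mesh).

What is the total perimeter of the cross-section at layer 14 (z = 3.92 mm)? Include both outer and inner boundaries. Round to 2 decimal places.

123.33 mm

At z = 3.92 mm: the cube is present — its section is the full 29.5×20.5 rectangle (perimeter 100.00 mm); the cube at (11.5, 11.5) is present — its section is the full 8×27 rectangle (perimeter 70.00 mm); the sphere at (10, 7): section is a regular 32-gon, circumradius = √(r²−h²) = √(6.5²−4.42²) = 4.766 (perimeter = 2·32·4.766·sin(180°/32) = 29.90 mm); Subtracting the remaining from the first: starting from the 29.5×20.5 cube, the 8×27 cube at (11.5, 11.5) partially overlaps it — only the 72.00 mm² overlap (of its 216.00 mm²) is removed, clipping the outline; the r=6.5 sphere at (10, 7) partially overlaps it — only the 70.90 mm² overlap (of its 70.90 mm²) is removed, clipping the outline — boundary = 147.89 mm; the cone at (15.5, 12.5) (r1=12→r2=9) has section circumradius 10.040 here — a regular 32-gon (perimeter = 2·32·10.040·sin(180°/32) = 62.98 mm); Merging all regions: the regions partially overlap (shared area 173.33 mm²), so the edge portions inside another operand are dropped and the merged outline is re-measured after clipping — boundary (outer + 1 inner loop) = 123.33 mm. Overall, the cross-section is one region with 1 hole. Total boundary length (outer + inner) = 123.33 mm.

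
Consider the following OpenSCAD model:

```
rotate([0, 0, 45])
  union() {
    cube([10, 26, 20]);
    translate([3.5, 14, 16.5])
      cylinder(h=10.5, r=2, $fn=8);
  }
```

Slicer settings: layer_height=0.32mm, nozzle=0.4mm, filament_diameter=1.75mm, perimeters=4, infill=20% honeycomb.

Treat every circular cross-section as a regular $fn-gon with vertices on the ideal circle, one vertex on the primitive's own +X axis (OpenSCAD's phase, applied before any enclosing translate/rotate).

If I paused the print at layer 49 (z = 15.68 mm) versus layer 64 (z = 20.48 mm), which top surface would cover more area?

layer 49 (z = 15.68 mm)

Layer 49 (z = 15.68): the 10×26 cube contributes its full rectangle (area 260.00 mm²); the cylinder at (3.5, 14) is not intersected at this z (z outside [16.5, 27]); Merging all regions: only the 10×26 cube is present, so the union is just that shape — area = 260.00 mm²; (whole slice rotated 45° about Z — lengths, areas and connectivity unchanged). So its area = 260.00 mm². Layer 64 (z = 20.48): the cube does not reach this height (z outside [0, 20]); the r=2 cylinder at (3.5, 14) gives a regular 8-gon of circumradius 2 (constant along its height) (area = (8/2)·2.000²·sin(360°/8) = 11.31 mm²); Combining (union): only the r=2 cylinder at (3.5, 14) is present, so the union is just that shape — area = 11.31 mm²; (rotated 45° about Z; rotation is an isometry so areas/perimeters/island counts are preserved). So its area = 11.31 mm². Layer 49 is larger (260.00 vs 11.31 mm²).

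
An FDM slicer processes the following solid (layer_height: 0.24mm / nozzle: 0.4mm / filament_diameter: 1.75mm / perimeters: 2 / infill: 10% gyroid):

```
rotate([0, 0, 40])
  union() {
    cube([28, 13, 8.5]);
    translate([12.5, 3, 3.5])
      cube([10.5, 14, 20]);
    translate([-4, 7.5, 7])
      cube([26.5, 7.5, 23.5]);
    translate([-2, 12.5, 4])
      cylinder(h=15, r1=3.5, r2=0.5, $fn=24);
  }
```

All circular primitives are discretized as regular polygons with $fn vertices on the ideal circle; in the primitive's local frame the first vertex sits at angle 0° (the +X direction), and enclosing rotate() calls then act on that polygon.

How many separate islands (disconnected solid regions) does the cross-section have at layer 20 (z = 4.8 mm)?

1

At z = 4.8 mm: the cube (footprint 28×13) is included at this height; the 10.5×14 cube at (12.5, 3) contributes its full rectangle; the cube at (-4, 7.5) does not reach this height (z outside [7, 30.5]); the cone at (-2, 12.5) (r1=3.5→r2=0.5) has section circumradius 3.340 here — a regular 24-gon; Merging all regions: the regions partially overlap (shared area 108.10 mm²), so overlapping operands fuse into one piece — 1 connected region; (rotated 40° about Z; rotation is an isometry so areas/perimeters/island counts are preserved). Overall, the cross-section is a single solid region. Island count = 1.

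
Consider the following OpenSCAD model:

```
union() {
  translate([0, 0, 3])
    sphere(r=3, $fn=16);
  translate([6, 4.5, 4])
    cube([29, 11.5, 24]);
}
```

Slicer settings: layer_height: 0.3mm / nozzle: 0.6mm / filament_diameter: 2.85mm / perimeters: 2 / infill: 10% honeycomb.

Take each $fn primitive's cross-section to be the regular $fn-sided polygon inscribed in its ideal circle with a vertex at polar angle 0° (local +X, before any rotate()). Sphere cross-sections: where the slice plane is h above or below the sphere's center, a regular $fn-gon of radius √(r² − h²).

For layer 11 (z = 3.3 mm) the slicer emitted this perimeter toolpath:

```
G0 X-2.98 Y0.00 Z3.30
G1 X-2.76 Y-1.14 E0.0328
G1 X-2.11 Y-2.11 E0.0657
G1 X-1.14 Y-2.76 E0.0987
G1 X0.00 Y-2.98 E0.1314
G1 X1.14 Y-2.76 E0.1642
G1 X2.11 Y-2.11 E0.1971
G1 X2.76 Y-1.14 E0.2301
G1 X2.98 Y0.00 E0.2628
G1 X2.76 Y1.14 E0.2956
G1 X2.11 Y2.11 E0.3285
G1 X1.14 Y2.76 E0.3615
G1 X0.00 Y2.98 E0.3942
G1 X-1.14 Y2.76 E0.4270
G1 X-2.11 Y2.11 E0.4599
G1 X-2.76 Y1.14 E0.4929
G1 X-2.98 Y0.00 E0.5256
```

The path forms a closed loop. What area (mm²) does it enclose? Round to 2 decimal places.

27.26 mm²

Apply the shoelace formula to the sequence of (X, Y) vertices; enclosed area = 27.26 mm².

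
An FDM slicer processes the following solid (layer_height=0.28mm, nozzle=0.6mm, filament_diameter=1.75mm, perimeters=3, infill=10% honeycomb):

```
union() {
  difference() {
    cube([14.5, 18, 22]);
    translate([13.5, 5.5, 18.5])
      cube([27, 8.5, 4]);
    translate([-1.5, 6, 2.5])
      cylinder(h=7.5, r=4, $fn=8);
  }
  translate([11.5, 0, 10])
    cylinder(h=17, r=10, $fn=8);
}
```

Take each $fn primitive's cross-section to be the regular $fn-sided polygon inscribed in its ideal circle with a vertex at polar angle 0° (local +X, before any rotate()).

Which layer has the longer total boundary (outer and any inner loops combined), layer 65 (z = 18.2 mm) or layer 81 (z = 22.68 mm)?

layer 65 (z = 18.2 mm)

Layer 65 (z = 18.2): the cube is present — its section is the full 14.5×18 rectangle (perimeter 65.00 mm); the cube at (13.5, 5.5) is absent (z outside [18.5, 22.5]); the cylinder at (-1.5, 6) is absent (z outside [2.5, 10]); Subtracting the remaining from the first: none of the subtracted shapes is present at this height, so the 14.5×18 cube is unchanged — boundary = 65.00 mm; the r=10 cylinder at (11.5, 0) contributes a regular 8-gon of circumradius 10 (perimeter = 2·8·10.000·sin(180°/8) = 61.23 mm); Merging all regions: the regions partially overlap (shared area 98.85 mm²), so the edge portions inside another operand are dropped and the merged outline is re-measured after clipping — boundary = 85.92 mm. So its perimeter = 85.92 mm. Layer 81 (z = 22.68): the cube is absent (z outside [0, 22]); the cube at (13.5, 5.5) is absent (z outside [18.5, 22.5]); the cylinder at (-1.5, 6) is absent (z outside [2.5, 10]); Taking the first minus the rest: the first operand is absent here, so nothing remains; the r=10 cylinder at (11.5, 0) gives a regular 8-gon of circumradius 10 (constant along its height) (perimeter = 2·8·10.000·sin(180°/8) = 61.23 mm); Merging all regions: only the r=10 cylinder at (11.5, 0) is present, so the union is just that shape — boundary = 61.23 mm. So its perimeter = 61.23 mm. Layer 65 is larger (85.92 vs 61.23 mm).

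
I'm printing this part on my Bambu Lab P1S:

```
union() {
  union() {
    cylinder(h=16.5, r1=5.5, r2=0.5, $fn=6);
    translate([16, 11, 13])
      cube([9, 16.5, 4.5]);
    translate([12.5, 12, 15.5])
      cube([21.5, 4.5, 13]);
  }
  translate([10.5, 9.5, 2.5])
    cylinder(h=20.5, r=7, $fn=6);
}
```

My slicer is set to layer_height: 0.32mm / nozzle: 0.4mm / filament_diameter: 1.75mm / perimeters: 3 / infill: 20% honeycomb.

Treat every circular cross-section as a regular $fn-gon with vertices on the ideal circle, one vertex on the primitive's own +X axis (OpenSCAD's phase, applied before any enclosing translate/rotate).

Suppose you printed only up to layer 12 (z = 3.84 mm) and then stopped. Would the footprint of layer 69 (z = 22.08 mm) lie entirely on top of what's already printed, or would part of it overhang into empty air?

Compare the two slices. At z = 3.84: the cone: at t=0.233 of its height the radius interpolates to r₁+(r₂−r₁)t = 4.336, giving a regular 6-gon of that circumradius (area = (6/2)·4.336²·sin(360°/6) = 48.85 mm²); the cube at (16, 11) does not reach this height (z outside [13, 17.5]); the cube at (12.5, 12) is not intersected at this z (z outside [15.5, 28.5]); Combining (union): only the cone is present, so the union is just that shape — area = 48.85 mm²; the cylinder at (10.5, 9.5): section is a regular 6-gon, circumradius r=7 (area = (6/2)·7.000²·sin(360°/6) = 127.31 mm²); Merging all regions: the 2 present regions are separate (no shared area or edge), so areas and boundary lengths simply add and each stays a separate island — area = 176.16 mm². At z = 22.08: the cone does not reach this height (z outside [0, 16.5]); the cube at (16, 11) is absent (z outside [13, 17.5]); the 21.5×4.5 cube at (12.5, 12) contributes its full rectangle (area 96.75 mm²); Combining (union): only the 21.5×4.5 cube at (12.5, 12) is present, so the union is just that shape — area = 96.75 mm²; the r=7 cylinder at (10.5, 9.5) gives a regular 6-gon of circumradius 7 (constant along its height) (area = (6/2)·7.000²·sin(360°/6) = 127.31 mm²); Merging all regions: the regions partially overlap — summed areas 224.06 mm² minus the doubly-counted overlap 9.01 mm² gives 215.05 mm² — area = 215.05 mm². Checking containment: at z = 22.08 the cross-section extends beyond the z = 3.84 cross-section by about 87.74 mm².

part overhangs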